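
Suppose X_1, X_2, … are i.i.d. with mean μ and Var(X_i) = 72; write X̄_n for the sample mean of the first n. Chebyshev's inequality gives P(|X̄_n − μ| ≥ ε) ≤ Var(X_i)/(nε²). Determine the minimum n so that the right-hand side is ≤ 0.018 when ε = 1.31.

Require 72/(n·1.31²) ≤ 0.018, i.e. n ≥ 72/(0.018·1.31²) = 2330.866.
The smallest integer n is 2331.

2331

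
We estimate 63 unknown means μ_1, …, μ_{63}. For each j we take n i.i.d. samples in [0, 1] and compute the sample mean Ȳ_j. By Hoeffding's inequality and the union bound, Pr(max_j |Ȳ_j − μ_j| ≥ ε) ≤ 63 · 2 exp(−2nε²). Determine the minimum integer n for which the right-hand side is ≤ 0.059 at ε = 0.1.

384

Need 2·63·exp(−2nε²) ≤ 0.059, i.e. exp(−2nε²) ≤ 0.059/126.
So 2nε² ≥ ln(126/0.059) = 7.666500.
Hence n ≥ 7.666500/(2·0.1²) = 383.325.
The smallest integer n is 384.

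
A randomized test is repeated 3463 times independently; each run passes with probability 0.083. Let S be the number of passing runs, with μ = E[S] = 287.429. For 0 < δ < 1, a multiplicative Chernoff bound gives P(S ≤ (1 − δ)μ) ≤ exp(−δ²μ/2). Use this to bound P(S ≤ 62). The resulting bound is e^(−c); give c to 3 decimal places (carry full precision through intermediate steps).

Write 62 = (1 − δ)μ, so δ = 1 − 62/287.429 = 0.7842946…
Then the exponent is δ²μ/2 = (μ − 62)²/(2μ) = 88.401369.

88.401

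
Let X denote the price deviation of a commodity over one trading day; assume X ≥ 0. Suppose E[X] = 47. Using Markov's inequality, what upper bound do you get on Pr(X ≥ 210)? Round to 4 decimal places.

0.2238

Markov's inequality: for a non-negative random variable, Pr(X ≥ a) ≤ E[X]/a.
Here E[X] = 47 and a = 210, so the bound is 47/210 = 0.2238.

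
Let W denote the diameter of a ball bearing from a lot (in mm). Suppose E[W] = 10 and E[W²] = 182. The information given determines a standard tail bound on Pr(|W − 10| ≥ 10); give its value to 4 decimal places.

The first two moments determine the variance, so Chebyshev's inequality is the sharpest standard bound available.
Var(W) = E[W²] − (E[W])² = 182 − 100 = 82.
Chebyshev's inequality: Pr(|W − μ| ≥ t) ≤ Var(W)/t² = 82/100 = 0.8200.

0.8200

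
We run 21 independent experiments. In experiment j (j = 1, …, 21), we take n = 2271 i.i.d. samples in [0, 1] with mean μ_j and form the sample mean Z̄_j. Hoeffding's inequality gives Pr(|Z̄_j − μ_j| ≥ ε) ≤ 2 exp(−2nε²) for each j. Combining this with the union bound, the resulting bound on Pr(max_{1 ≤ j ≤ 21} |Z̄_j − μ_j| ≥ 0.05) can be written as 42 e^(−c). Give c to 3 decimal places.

11.355

Union bound over the 21 events: Pr(max_{1 ≤ j ≤ 21} |Z̄_j − μ_j| ≥ 0.05) ≤ 21·2·exp(−2nε²) = 42 exp(−2·2271·0.05²).
So c = 2·2271·0.05² = 11.3550.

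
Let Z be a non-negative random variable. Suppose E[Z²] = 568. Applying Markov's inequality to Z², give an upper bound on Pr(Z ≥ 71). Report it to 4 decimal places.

0.1127

Since Z ≥ 0, the event {Z ≥ 71} is the same as {Z² ≥ 5041}.
Markov's inequality applied to Z² gives Pr(Z² ≥ 5041) ≤ E[Z²]/5041 = 568/5041 = 0.1127.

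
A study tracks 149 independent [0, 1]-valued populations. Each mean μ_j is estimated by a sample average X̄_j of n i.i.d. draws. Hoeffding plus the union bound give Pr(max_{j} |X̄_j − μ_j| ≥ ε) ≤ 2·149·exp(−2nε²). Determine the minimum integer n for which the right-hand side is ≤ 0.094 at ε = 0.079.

Need 2·149·exp(−2nε²) ≤ 0.094, i.e. exp(−2nε²) ≤ 0.094/298.
So 2nε² ≥ ln(298/0.094) = 8.061554.
Hence n ≥ 8.061554/(2·0.079²) = 645.854.
The smallest integer n is 646.

646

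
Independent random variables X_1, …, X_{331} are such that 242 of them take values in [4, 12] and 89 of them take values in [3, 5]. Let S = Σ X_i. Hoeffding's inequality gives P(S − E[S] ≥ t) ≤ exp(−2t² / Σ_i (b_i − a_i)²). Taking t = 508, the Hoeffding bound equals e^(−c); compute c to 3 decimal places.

32.576

Σ(b_i − a_i)² = 242·8² + 89·2² = 15844.
c = 2t² / 15844 = 2·508² / 15844 = 32.5756.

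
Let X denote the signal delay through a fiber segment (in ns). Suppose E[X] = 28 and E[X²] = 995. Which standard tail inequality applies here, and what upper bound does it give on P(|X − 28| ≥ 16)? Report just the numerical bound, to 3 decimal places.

The first two moments determine the variance, so Chebyshev's inequality is the sharpest standard bound available.
Var(X) = E[X²] − (E[X])² = 995 − 784 = 211.
Chebyshev's inequality: P(|X − μ| ≥ t) ≤ Var(X)/t² = 211/256 = 0.8242.

0.824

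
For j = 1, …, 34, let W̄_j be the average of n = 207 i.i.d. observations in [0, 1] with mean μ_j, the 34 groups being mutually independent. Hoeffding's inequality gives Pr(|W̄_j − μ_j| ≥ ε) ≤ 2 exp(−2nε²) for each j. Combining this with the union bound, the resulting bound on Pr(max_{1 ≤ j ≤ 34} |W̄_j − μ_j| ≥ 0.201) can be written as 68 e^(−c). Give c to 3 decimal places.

16.726

Union bound over the 34 events: Pr(max_{1 ≤ j ≤ 34} |W̄_j − μ_j| ≥ 0.201) ≤ 34·2·exp(−2nε²) = 68 exp(−2·207·0.201²).
So c = 2·207·0.201² = 16.7260.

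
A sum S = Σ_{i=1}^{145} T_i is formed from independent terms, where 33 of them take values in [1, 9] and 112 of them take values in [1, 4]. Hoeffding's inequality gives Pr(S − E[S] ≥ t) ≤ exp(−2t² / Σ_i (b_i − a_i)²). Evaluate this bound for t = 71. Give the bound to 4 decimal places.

0.0395

Σ(b_i − a_i)² = 33·8² + 112·3² = 3120.
Exponent = 2·71² / 3120 = 3.23141.
Bound = exp(−3.23141) = 0.03950.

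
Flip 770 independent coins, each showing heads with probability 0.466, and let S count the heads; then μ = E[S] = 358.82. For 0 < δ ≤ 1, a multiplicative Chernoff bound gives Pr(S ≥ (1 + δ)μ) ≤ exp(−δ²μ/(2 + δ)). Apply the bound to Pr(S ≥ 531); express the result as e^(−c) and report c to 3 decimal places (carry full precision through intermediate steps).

Write 531 = (1 + δ)μ, so δ = 531/358.82 − 1 = 0.4798506…
Then the exponent is δ²μ/(2 + δ) = (531 − μ)² / (μ·(2 + δ)) = 33.316797.

33.317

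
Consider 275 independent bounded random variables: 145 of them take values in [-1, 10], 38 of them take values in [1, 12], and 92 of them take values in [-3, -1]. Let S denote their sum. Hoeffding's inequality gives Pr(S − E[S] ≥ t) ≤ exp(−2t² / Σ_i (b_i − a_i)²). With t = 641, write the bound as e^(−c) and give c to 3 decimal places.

Σ(b_i − a_i)² = 145·11² + 38·11² + 92·2² = 22511.
c = 2t² / 22511 = 2·641² / 22511 = 36.5049.

36.505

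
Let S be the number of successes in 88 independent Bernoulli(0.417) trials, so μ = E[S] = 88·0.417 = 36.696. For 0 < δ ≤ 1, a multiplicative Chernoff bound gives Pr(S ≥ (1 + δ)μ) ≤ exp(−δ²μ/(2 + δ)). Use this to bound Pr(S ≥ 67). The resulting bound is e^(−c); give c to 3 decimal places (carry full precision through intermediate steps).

Write 67 = (1 + δ)μ, so δ = 67/36.696 − 1 = 0.8258121…
Then the exponent is δ²μ/(2 + δ) = (67 − μ)² / (μ·(2 + δ)) = 8.856006.

8.856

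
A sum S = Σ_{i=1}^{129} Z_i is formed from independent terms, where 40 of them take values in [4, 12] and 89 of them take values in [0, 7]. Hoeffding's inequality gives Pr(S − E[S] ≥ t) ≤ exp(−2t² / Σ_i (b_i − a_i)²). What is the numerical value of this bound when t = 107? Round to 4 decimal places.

Σ(b_i − a_i)² = 40·8² + 89·7² = 6921.
Exponent = 2·107² / 6921 = 3.30848.
Bound = exp(−3.30848) = 0.03657.

0.0366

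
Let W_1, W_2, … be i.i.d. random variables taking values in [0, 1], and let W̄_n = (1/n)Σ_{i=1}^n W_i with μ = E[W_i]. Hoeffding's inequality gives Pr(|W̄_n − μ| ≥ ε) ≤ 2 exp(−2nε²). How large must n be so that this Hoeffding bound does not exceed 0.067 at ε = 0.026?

2512

Require 2·exp(−2nε²) ≤ 0.067, i.e. 2nε² ≥ ln(2/0.067) = 3.396210.
So n ≥ 3.396210 / (2·0.026²) = 2511.990.
The smallest integer n is 2512.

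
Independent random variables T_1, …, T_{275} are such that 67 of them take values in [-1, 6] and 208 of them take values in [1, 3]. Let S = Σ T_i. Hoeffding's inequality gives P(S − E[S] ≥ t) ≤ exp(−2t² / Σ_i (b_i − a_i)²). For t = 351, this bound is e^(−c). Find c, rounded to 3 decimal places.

Σ(b_i − a_i)² = 67·7² + 208·2² = 4115.
c = 2t² / 4115 = 2·351² / 4115 = 59.8790.

59.879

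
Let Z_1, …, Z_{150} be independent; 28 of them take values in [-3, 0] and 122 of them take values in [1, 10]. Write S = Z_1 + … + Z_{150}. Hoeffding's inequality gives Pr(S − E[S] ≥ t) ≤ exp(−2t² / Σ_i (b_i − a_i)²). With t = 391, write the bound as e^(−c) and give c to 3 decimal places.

Σ(b_i − a_i)² = 28·3² + 122·9² = 10134.
c = 2t² / 10134 = 2·391² / 10134 = 30.1719.

30.172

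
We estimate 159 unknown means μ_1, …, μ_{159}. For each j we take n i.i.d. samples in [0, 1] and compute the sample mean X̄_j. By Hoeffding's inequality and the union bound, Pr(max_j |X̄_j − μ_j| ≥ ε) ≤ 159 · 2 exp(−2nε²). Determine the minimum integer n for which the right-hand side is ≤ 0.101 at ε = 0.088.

521

Need 2·159·exp(−2nε²) ≤ 0.101, i.e. exp(−2nε²) ≤ 0.101/318.
So 2nε² ≥ ln(318/0.101) = 8.054686.
Hence n ≥ 8.054686/(2·0.088²) = 520.060.
The smallest integer n is 521.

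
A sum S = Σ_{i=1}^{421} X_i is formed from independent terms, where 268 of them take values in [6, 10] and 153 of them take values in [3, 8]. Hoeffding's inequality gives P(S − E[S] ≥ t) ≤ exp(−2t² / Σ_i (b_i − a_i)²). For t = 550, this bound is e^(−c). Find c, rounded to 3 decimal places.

Σ(b_i − a_i)² = 268·4² + 153·5² = 8113.
c = 2t² / 8113 = 2·550² / 8113 = 74.5717.

74.572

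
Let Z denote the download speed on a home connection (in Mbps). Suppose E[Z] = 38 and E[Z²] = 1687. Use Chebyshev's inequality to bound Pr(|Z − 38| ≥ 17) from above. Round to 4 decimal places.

0.8408

Var(Z) = E[Z²] − (E[Z])² = 1687 − 1444 = 243.
Chebyshev's inequality: Pr(|Z − μ| ≥ t) ≤ Var(Z)/t² = 243/289 = 0.8408.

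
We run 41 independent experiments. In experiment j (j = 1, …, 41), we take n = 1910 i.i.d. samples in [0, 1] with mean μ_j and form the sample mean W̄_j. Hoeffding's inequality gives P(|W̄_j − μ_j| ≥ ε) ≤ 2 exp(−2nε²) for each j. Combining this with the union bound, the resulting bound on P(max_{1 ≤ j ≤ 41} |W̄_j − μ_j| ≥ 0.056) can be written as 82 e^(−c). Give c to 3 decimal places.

Union bound over the 41 events: P(max_{1 ≤ j ≤ 41} |W̄_j − μ_j| ≥ 0.056) ≤ 41·2·exp(−2nε²) = 82 exp(−2·1910·0.056²).
So c = 2·1910·0.056² = 11.9795.

11.980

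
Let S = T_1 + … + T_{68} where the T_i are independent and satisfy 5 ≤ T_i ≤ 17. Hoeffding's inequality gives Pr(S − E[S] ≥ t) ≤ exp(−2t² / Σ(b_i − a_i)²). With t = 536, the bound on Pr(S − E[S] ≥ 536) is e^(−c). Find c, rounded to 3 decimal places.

Σ(b_i − a_i)² = 68·(12)² = 9792.
c = 2t²/9792 = 2·536²/9792 = 58.6797.

58.680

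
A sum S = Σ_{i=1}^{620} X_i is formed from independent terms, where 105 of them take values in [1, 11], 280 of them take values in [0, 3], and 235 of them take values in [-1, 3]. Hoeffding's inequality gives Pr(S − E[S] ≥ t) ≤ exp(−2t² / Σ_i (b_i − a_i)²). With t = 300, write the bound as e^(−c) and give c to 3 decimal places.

Σ(b_i − a_i)² = 105·10² + 280·3² + 235·4² = 16780.
c = 2t² / 16780 = 2·300² / 16780 = 10.7271.

10.727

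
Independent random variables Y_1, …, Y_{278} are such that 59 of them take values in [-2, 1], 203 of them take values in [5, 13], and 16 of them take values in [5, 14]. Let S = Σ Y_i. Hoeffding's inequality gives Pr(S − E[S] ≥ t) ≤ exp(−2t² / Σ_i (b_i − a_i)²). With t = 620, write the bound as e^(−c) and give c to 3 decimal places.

Σ(b_i − a_i)² = 59·3² + 203·8² + 16·9² = 14819.
c = 2t² / 14819 = 2·620² / 14819 = 51.8793.

51.879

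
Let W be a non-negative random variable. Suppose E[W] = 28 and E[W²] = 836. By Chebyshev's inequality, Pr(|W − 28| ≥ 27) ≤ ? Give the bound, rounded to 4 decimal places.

Var(W) = E[W²] − (E[W])² = 836 − 784 = 52.
Chebyshev's inequality: Pr(|W − μ| ≥ t) ≤ Var(W)/t² = 52/729 = 0.0713.

0.0713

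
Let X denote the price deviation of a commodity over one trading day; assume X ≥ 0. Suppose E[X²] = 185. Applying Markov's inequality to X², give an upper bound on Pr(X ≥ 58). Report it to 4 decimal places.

Since X ≥ 0, the event {X ≥ 58} is the same as {X² ≥ 3364}.
Markov's inequality applied to X² gives Pr(X² ≥ 3364) ≤ E[X²]/3364 = 185/3364 = 0.0550.

0.0550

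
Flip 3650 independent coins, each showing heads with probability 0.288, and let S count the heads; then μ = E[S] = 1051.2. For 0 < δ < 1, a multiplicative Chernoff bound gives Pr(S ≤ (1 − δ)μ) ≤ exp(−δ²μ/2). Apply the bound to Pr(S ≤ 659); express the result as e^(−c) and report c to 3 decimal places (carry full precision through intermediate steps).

Write 659 = (1 − δ)μ, so δ = 1 − 659/1051.2 = 0.3730974…
Then the exponent is δ²μ/2 = (μ − 659)²/(2μ) = 73.164403.

73.164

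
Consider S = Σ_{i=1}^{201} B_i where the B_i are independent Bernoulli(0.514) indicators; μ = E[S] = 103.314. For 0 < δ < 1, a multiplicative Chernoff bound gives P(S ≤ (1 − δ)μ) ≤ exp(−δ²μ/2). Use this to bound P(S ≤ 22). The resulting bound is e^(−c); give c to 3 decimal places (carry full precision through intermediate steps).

31.999

Write 22 = (1 − δ)μ, so δ = 1 − 22/103.314 = 0.7870569…
Then the exponent is δ²μ/2 = (μ − 22)²/(2μ) = 31.999374.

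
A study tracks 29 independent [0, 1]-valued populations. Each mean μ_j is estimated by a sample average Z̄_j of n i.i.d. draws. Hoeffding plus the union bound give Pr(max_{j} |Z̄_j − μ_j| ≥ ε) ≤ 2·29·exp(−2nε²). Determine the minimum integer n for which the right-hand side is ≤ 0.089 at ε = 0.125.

208

Need 2·29·exp(−2nε²) ≤ 0.089, i.e. exp(−2nε²) ≤ 0.089/58.
So 2nε² ≥ ln(58/0.089) = 6.479562.
Hence n ≥ 6.479562/(2·0.125²) = 207.346.
The smallest integer n is 208.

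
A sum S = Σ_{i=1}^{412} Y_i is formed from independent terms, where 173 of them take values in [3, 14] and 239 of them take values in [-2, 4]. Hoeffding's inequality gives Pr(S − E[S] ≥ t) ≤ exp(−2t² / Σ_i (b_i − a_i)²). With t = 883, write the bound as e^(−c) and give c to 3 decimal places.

52.794

Σ(b_i − a_i)² = 173·11² + 239·6² = 29537.
c = 2t² / 29537 = 2·883² / 29537 = 52.7941.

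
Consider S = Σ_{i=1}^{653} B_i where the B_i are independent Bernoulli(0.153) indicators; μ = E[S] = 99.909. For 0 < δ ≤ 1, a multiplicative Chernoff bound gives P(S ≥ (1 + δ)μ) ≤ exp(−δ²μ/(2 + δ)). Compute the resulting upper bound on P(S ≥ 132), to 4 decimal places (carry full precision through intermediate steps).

Write 132 = (1 + δ)μ, so δ = 132/99.909 − 1 = 0.3212023…
Then the exponent is δ²μ/(2 + δ) = (132 − μ)² / (μ·(2 + δ)) = 4.440674.
Bound = exp(−4.440674) = 0.01179.

0.0118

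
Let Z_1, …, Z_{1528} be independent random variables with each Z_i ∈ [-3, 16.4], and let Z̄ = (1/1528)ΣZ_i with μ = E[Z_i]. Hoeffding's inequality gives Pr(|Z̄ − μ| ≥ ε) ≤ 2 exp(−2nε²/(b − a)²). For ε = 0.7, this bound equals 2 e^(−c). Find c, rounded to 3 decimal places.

c = 2nε²/(b − a)² = 2·1528·0.7² / 19.4² = 3.9787.

3.979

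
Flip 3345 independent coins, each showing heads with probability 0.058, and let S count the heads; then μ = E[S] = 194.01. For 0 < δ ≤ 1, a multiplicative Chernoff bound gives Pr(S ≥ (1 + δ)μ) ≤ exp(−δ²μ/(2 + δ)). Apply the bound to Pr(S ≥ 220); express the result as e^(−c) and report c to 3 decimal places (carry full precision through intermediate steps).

Write 220 = (1 + δ)μ, so δ = 220/194.01 − 1 = 0.1339622…
Then the exponent is δ²μ/(2 + δ) = (220 − μ)² / (μ·(2 + δ)) = 1.631555.

1.632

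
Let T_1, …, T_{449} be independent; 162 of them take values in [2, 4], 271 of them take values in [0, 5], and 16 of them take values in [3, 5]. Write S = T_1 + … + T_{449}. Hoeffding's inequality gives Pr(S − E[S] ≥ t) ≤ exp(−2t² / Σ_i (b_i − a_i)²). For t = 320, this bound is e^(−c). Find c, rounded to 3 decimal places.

27.354

Σ(b_i − a_i)² = 162·2² + 271·5² + 16·2² = 7487.
c = 2t² / 7487 = 2·320² / 7487 = 27.3541.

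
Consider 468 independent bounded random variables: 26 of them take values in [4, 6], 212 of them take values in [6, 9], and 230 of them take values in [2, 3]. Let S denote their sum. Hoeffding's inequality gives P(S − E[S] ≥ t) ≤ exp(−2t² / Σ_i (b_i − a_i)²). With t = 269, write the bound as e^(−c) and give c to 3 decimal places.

Σ(b_i − a_i)² = 26·2² + 212·3² + 230·1² = 2242.
c = 2t² / 2242 = 2·269² / 2242 = 64.5504.

64.550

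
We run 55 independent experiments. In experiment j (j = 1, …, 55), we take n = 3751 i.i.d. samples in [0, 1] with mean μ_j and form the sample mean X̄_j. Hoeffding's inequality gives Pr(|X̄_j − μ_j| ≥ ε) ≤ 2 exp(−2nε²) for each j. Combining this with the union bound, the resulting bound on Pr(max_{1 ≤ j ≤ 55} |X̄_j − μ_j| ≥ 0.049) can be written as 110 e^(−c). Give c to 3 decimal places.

18.012

Union bound over the 55 events: Pr(max_{1 ≤ j ≤ 55} |X̄_j − μ_j| ≥ 0.049) ≤ 55·2·exp(−2nε²) = 110 exp(−2·3751·0.049²).
So c = 2·3751·0.049² = 18.0123.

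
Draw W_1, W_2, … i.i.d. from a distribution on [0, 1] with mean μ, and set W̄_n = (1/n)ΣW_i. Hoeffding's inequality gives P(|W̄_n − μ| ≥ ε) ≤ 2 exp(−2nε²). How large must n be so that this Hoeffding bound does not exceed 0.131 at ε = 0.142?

Require 2·exp(−2nε²) ≤ 0.131, i.e. 2nε² ≥ ln(2/0.131) = 2.725705.
So n ≥ 2.725705 / (2·0.142²) = 67.588.
The smallest integer n is 68.

68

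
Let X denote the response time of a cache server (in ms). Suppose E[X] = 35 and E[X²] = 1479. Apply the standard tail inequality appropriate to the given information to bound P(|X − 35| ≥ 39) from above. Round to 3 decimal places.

0.167

The first two moments determine the variance, so Chebyshev's inequality is the sharpest standard bound available.
Var(X) = E[X²] − (E[X])² = 1479 − 1225 = 254.
Chebyshev's inequality: P(|X − μ| ≥ t) ≤ Var(X)/t² = 254/1521 = 0.1670.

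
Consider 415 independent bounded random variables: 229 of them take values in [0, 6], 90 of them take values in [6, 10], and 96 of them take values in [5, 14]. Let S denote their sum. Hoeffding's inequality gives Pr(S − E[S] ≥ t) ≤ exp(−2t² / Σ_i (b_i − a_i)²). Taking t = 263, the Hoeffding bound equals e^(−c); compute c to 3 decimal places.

7.923

Σ(b_i − a_i)² = 229·6² + 90·4² + 96·9² = 17460.
c = 2t² / 17460 = 2·263² / 17460 = 7.9231.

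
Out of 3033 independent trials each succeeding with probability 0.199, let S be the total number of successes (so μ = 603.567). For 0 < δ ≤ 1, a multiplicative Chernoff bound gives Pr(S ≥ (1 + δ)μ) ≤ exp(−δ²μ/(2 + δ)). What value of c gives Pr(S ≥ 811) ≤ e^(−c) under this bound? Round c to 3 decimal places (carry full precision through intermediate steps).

Write 811 = (1 + δ)μ, so δ = 811/603.567 − 1 = 0.3436785…
Then the exponent is δ²μ/(2 + δ) = (811 − μ)² / (μ·(2 + δ)) = 30.418106.

30.418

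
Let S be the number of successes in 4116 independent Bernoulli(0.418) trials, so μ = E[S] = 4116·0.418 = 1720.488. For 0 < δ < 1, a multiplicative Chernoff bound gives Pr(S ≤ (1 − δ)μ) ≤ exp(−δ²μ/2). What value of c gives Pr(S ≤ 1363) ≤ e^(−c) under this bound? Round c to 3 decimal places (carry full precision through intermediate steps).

37.140

Write 1363 = (1 − δ)μ, so δ = 1 − 1363/1720.488 = 0.2077829…
Then the exponent is δ²μ/2 = (μ − 1363)²/(2μ) = 37.139948.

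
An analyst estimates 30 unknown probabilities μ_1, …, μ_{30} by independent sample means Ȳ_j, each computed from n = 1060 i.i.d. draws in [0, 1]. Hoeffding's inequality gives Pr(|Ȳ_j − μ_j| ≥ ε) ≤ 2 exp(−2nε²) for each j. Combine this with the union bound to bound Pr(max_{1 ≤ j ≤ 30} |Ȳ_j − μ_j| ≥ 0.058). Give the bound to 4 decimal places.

0.0480

Per-experiment Hoeffding bound: 2·exp(−2·1060·0.058²) = 2·exp(−7.13168) = 0.0015988.
Union bound over 30 events: 30·0.0015988 = 0.04796.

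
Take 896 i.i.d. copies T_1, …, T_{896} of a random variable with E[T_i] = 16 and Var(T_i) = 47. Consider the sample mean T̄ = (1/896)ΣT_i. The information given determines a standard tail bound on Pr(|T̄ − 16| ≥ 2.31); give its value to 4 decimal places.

0.0098

With mean and variance of each term known, Chebyshev's inequality bounds the deviation of the sum (or sample mean).
Var(T̄) = Var(T_i)/n = 47/896 = 0.052455.
Chebyshev: Pr(|T̄ − 16| ≥ 2.31) ≤ Var(T̄)/(2.31)² = 47/(896·2.31²) = 0.0098.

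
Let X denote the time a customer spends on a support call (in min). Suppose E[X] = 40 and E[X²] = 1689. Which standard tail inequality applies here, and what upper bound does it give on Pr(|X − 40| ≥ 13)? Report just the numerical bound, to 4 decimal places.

0.5266

The first two moments determine the variance, so Chebyshev's inequality is the sharpest standard bound available.
Var(X) = E[X²] − (E[X])² = 1689 − 1600 = 89.
Chebyshev's inequality: Pr(|X − μ| ≥ t) ≤ Var(X)/t² = 89/169 = 0.5266.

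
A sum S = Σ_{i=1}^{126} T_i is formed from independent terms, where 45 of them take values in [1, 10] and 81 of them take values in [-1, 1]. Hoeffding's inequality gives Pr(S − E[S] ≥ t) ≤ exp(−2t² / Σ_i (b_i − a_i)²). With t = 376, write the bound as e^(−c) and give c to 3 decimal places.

71.240

Σ(b_i − a_i)² = 45·9² + 81·2² = 3969.
c = 2t² / 3969 = 2·376² / 3969 = 71.2401.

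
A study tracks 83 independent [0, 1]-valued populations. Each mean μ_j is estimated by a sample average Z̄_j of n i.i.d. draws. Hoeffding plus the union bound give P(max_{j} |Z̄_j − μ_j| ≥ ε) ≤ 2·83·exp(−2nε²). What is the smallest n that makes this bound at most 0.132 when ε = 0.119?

252

Need 2·83·exp(−2nε²) ≤ 0.132, i.e. exp(−2nε²) ≤ 0.132/166.
So 2nε² ≥ ln(166/0.132) = 7.136941.
Hence n ≥ 7.136941/(2·0.119²) = 251.993.
The smallest integer n is 252.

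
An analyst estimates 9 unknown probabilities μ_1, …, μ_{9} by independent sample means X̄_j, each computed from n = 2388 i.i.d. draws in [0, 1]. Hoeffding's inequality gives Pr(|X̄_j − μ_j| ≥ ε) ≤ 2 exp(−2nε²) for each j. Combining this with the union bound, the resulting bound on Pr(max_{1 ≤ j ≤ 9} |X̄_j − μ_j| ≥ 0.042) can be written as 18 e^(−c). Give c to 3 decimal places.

8.425

Union bound over the 9 events: Pr(max_{1 ≤ j ≤ 9} |X̄_j − μ_j| ≥ 0.042) ≤ 9·2·exp(−2nε²) = 18 exp(−2·2388·0.042²).
So c = 2·2388·0.042² = 8.4249.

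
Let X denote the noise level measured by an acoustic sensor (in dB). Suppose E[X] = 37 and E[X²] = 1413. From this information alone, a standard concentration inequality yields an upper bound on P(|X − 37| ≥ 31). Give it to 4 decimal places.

The first two moments determine the variance, so Chebyshev's inequality is the sharpest standard bound available.
Var(X) = E[X²] − (E[X])² = 1413 − 1369 = 44.
Chebyshev's inequality: P(|X − μ| ≥ t) ≤ Var(X)/t² = 44/961 = 0.0458.

0.0458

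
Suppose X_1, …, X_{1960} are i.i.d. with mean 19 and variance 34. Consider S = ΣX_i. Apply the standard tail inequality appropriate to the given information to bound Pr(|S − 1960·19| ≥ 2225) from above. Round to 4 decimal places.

With mean and variance of each term known, Chebyshev's inequality bounds the deviation of the sum (or sample mean).
Var(S) = n·Var(X_i) = 1960·34 = 66640.
Chebyshev: Pr(|S − 1960·19| ≥ 2225) ≤ Var(S)/2225² = 66640/4950625 = 0.0135.

0.0135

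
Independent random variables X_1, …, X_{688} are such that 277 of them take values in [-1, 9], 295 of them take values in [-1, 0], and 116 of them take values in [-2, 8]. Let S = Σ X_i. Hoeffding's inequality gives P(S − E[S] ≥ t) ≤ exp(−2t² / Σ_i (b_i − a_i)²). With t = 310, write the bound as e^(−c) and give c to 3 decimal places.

Σ(b_i − a_i)² = 277·10² + 295·1² + 116·10² = 39595.
c = 2t² / 39595 = 2·310² / 39595 = 4.8541.

4.854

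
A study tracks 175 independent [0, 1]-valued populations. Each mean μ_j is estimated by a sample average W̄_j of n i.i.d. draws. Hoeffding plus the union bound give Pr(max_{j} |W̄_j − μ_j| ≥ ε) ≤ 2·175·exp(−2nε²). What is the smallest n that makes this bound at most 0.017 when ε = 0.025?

Need 2·175·exp(−2nε²) ≤ 0.017, i.e. exp(−2nε²) ≤ 0.017/350.
So 2nε² ≥ ln(350/0.017) = 9.932475.
Hence n ≥ 9.932475/(2·0.025²) = 7945.980.
The smallest integer n is 7946.

7946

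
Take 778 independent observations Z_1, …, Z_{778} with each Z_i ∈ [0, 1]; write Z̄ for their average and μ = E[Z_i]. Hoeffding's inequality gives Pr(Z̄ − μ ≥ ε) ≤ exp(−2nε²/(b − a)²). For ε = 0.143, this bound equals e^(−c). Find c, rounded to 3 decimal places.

31.819

c = 2nε²/(b − a)² = 2·778·0.143² / 1² = 31.8186.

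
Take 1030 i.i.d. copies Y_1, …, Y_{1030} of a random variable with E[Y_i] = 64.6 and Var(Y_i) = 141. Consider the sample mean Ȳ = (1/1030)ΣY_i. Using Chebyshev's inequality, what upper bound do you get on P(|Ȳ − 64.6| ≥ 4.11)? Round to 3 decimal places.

0.008

Var(Ȳ) = Var(Y_i)/n = 141/1030 = 0.13689.
Chebyshev: P(|Ȳ − 64.6| ≥ 4.11) ≤ Var(Ȳ)/(4.11)² = 141/(1030·4.11²) = 0.0081.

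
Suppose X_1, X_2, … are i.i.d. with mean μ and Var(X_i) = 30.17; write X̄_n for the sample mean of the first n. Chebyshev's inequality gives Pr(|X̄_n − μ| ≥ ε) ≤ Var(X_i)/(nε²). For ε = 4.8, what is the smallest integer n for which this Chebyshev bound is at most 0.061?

Require 30.17/(n·4.8²) ≤ 0.061, i.e. n ≥ 30.17/(0.061·4.8²) = 21.467.
The smallest integer n is 22.

22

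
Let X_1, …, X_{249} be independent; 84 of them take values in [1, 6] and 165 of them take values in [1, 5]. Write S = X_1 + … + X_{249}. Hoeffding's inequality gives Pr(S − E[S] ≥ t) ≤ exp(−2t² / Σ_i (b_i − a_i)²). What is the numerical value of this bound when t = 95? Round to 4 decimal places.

0.0222

Σ(b_i − a_i)² = 84·5² + 165·4² = 4740.
Exponent = 2·95² / 4740 = 3.80802.
Bound = exp(−3.80802) = 0.02219.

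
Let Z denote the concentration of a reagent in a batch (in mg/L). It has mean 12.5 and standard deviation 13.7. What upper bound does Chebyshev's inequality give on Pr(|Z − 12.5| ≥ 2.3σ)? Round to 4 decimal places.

0.1890

Chebyshev: Pr(|Z − μ| ≥ t) ≤ Var(Z)/t².
Var(Z) = σ² = 13.7² = 187.69.
t = 2.3·13.7 = 31.51.
Bound = 187.69 / 992.8801 = 0.1890.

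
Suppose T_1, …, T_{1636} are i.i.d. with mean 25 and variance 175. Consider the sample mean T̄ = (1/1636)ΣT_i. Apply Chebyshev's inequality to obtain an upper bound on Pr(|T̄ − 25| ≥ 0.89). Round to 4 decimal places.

Var(T̄) = Var(T_i)/n = 175/1636 = 0.10697.
Chebyshev: Pr(|T̄ − 25| ≥ 0.89) ≤ Var(T̄)/(0.89)² = 175/(1636·0.89²) = 0.1350.

0.1350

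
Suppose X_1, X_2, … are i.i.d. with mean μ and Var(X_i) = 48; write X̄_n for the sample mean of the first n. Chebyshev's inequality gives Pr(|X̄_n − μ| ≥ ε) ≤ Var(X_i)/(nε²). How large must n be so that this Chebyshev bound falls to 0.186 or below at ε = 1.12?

206

Require 48/(n·1.12²) ≤ 0.186, i.e. n ≥ 48/(0.186·1.12²) = 205.727.
The smallest integer n is 206.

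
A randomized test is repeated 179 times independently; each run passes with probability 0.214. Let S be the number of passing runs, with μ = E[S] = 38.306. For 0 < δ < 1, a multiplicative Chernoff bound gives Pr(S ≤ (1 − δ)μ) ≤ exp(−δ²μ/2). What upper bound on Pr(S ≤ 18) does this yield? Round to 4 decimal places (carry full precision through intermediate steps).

Write 18 = (1 − δ)μ, so δ = 1 − 18/38.306 = 0.5300997…
Then the exponent is δ²μ/2 = (μ − 18)²/(2μ) = 5.382102.
Bound = exp(−5.382102) = 0.00460.

0.0046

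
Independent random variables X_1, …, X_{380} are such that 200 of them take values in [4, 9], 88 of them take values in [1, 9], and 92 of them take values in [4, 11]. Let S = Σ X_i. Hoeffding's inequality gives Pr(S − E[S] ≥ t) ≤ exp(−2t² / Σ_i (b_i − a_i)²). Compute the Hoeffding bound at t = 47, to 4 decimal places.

0.7469

Σ(b_i − a_i)² = 200·5² + 88·8² + 92·7² = 15140.
Exponent = 2·47² / 15140 = 0.29181.
Bound = exp(−0.29181) = 0.74691.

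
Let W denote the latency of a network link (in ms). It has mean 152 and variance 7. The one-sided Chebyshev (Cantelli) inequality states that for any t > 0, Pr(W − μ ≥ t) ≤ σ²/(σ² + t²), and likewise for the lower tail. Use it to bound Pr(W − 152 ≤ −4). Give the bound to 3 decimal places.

Here σ² = 7 and t = 4, so σ² + t² = 23.
Cantelli's bound: 7/23 = 0.3043.

0.304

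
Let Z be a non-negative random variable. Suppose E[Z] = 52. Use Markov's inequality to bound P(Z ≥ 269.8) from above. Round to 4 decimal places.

Markov's inequality: for a non-negative random variable, P(Z ≥ a) ≤ E[Z]/a.
Here E[Z] = 52 and a = 269.8, so the bound is 52/269.8 = 0.1927.

0.1927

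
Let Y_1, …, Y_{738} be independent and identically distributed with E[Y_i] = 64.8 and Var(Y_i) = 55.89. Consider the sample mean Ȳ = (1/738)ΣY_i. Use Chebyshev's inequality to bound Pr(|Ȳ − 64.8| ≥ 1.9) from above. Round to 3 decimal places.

0.021

Var(Ȳ) = Var(Y_i)/n = 55.89/738 = 0.075732.
Chebyshev: Pr(|Ȳ − 64.8| ≥ 1.9) ≤ Var(Ȳ)/(1.9)² = 55.89/(738·1.9²) = 0.0210.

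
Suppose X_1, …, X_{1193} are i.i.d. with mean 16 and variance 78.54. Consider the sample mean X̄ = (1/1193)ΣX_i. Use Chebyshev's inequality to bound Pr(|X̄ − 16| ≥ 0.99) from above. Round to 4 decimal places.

0.0672

Var(X̄) = Var(X_i)/n = 78.54/1193 = 0.065834.
Chebyshev: Pr(|X̄ − 16| ≥ 0.99) ≤ Var(X̄)/(0.99)² = 78.54/(1193·0.99²) = 0.0672.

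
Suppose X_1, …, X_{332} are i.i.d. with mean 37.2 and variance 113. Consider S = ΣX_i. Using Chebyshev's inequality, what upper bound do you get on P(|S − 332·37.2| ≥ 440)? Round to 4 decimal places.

0.1938

Var(S) = n·Var(X_i) = 332·113 = 37516.
Chebyshev: P(|S − 332·37.2| ≥ 440) ≤ Var(S)/440² = 37516/193600 = 0.1938.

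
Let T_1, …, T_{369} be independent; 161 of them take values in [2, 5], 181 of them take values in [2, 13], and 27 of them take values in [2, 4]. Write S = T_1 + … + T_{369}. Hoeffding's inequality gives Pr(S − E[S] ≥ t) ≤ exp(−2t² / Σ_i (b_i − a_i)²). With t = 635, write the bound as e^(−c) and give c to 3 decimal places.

Σ(b_i − a_i)² = 161·3² + 181·11² + 27·2² = 23458.
c = 2t² / 23458 = 2·635² / 23458 = 34.3785.

34.378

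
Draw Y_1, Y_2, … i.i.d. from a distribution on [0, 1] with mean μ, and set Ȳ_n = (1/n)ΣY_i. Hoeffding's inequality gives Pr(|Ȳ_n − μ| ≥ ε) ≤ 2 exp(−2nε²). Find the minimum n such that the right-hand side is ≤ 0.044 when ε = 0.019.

Require 2·exp(−2nε²) ≤ 0.044, i.e. 2nε² ≥ ln(2/0.044) = 3.816713.
So n ≥ 3.816713 / (2·0.019²) = 5286.306.
The smallest integer n is 5287.

5287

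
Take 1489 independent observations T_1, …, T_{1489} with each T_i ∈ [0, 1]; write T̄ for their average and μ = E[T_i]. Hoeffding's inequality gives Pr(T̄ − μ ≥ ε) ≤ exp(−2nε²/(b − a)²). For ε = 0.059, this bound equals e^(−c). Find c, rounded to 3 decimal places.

10.366

c = 2nε²/(b − a)² = 2·1489·0.059² / 1² = 10.3664.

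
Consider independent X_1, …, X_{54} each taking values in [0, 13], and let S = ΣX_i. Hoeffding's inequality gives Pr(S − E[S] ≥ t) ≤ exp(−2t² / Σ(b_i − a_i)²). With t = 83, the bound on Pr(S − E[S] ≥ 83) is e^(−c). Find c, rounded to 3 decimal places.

Σ(b_i − a_i)² = 54·(13)² = 9126.
c = 2t²/9126 = 2·83²/9126 = 1.5098.

1.510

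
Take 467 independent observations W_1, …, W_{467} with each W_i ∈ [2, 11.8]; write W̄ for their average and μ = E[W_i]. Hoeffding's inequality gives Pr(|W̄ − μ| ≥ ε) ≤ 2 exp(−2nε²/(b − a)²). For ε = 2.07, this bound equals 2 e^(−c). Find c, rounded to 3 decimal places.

41.671

c = 2nε²/(b − a)² = 2·467·2.07² / 9.8² = 41.6711.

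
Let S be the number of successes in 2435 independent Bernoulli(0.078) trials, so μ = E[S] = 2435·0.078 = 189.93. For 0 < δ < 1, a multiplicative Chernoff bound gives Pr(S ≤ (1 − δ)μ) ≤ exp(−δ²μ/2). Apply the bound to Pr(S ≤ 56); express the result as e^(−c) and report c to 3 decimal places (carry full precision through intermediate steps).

Write 56 = (1 − δ)μ, so δ = 1 − 56/189.93 = 0.7051545…
Then the exponent is δ²μ/2 = (μ − 56)²/(2μ) = 47.220673.

47.221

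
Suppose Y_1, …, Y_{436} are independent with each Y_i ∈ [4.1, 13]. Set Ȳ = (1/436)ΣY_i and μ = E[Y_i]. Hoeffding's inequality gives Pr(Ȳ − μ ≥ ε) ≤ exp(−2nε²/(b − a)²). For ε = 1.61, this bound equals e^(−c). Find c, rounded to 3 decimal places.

c = 2nε²/(b − a)² = 2·436·1.61² / 8.9² = 28.5357.

28.536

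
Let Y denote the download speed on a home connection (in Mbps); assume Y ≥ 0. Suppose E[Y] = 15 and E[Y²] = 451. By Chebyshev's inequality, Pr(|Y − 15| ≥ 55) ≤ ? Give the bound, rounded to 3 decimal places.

0.075

Var(Y) = E[Y²] − (E[Y])² = 451 − 225 = 226.
Chebyshev's inequality: Pr(|Y − μ| ≥ t) ≤ Var(Y)/t² = 226/3025 = 0.0747.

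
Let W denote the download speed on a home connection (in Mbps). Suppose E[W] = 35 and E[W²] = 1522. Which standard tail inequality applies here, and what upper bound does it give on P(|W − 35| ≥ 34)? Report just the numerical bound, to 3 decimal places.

The first two moments determine the variance, so Chebyshev's inequality is the sharpest standard bound available.
Var(W) = E[W²] − (E[W])² = 1522 − 1225 = 297.
Chebyshev's inequality: P(|W − μ| ≥ t) ≤ Var(W)/t² = 297/1156 = 0.2569.

0.257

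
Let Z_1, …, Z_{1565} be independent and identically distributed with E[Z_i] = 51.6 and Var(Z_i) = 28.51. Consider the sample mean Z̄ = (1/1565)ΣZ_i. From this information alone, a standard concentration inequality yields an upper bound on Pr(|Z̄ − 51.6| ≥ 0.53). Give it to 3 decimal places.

With mean and variance of each term known, Chebyshev's inequality bounds the deviation of the sum (or sample mean).
Var(Z̄) = Var(Z_i)/n = 28.51/1565 = 0.018217.
Chebyshev: Pr(|Z̄ − 51.6| ≥ 0.53) ≤ Var(Z̄)/(0.53)² = 28.51/(1565·0.53²) = 0.0649.

0.065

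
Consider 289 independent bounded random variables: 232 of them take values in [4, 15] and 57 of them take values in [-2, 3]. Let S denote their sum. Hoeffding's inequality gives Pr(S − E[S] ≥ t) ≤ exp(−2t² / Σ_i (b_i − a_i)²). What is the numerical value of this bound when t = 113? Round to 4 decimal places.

Σ(b_i − a_i)² = 232·11² + 57·5² = 29497.
Exponent = 2·113² / 29497 = 0.86578.
Bound = exp(−0.86578) = 0.42072.

0.4207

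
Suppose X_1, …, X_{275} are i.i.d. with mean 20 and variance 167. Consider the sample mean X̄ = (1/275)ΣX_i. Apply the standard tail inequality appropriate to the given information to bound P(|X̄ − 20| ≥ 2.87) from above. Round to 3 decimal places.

With mean and variance of each term known, Chebyshev's inequality bounds the deviation of the sum (or sample mean).
Var(X̄) = Var(X_i)/n = 167/275 = 0.60727.
Chebyshev: P(|X̄ − 20| ≥ 2.87) ≤ Var(X̄)/(2.87)² = 167/(275·2.87²) = 0.0737.

0.074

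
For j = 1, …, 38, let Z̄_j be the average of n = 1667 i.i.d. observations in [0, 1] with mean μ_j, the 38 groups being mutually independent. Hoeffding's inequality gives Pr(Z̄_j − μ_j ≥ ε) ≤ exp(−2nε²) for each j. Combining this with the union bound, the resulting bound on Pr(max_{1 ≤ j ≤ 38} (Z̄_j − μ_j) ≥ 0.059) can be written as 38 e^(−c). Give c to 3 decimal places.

Union bound over the 38 events: Pr(max_{1 ≤ j ≤ 38} (Z̄_j − μ_j) ≥ 0.059) ≤ 38·exp(−2nε²) = 38 exp(−2·1667·0.059²).
So c = 2·1667·0.059² = 11.6057.

11.606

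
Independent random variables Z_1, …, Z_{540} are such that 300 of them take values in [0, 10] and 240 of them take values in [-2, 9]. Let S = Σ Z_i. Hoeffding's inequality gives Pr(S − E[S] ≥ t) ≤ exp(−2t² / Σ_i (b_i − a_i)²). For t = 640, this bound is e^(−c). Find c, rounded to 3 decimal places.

13.875

Σ(b_i − a_i)² = 300·10² + 240·11² = 59040.
c = 2t² / 59040 = 2·640² / 59040 = 13.8753.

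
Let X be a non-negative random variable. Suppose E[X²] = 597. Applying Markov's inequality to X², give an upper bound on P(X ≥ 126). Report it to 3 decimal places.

0.038

Since X ≥ 0, the event {X ≥ 126} is the same as {X² ≥ 15876}.
Markov's inequality applied to X² gives P(X² ≥ 15876) ≤ E[X²]/15876 = 597/15876 = 0.0376.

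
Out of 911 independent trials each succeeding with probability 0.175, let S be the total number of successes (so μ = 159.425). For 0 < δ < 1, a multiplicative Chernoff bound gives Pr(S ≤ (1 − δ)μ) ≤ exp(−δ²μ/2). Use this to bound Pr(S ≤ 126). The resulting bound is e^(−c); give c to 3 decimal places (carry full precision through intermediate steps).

3.504

Write 126 = (1 − δ)μ, so δ = 1 − 126/159.425 = 0.2096597…
Then the exponent is δ²μ/2 = (μ − 126)²/(2μ) = 3.503938.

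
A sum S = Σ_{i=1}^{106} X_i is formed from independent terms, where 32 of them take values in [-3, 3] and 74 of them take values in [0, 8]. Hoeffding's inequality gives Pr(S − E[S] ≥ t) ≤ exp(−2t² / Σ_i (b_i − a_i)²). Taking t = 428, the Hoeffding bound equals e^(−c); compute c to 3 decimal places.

Σ(b_i − a_i)² = 32·6² + 74·8² = 5888.
c = 2t² / 5888 = 2·428² / 5888 = 62.2228.

62.223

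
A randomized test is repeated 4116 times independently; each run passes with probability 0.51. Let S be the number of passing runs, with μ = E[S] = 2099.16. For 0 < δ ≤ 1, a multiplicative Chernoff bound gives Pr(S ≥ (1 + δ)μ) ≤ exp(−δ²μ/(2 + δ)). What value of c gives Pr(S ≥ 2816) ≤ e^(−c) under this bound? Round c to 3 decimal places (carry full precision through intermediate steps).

104.546

Write 2816 = (1 + δ)μ, so δ = 2816/2099.16 − 1 = 0.341489…
Then the exponent is δ²μ/(2 + δ) = (2816 − μ)² / (μ·(2 + δ)) = 104.545851.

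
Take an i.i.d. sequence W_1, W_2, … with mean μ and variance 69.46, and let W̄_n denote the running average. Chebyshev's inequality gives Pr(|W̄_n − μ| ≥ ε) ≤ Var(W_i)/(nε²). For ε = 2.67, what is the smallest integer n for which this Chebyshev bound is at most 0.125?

Require 69.46/(n·2.67²) ≤ 0.125, i.e. n ≥ 69.46/(0.125·2.67²) = 77.948.
The smallest integer n is 78.

78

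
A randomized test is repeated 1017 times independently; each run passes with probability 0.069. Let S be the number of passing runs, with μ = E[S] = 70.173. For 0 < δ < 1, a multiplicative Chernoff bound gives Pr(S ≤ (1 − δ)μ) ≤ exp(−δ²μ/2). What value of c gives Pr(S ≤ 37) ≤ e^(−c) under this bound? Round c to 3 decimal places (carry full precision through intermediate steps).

7.841

Write 37 = (1 − δ)μ, so δ = 1 − 37/70.173 = 0.4727317…
Then the exponent is δ²μ/2 = (μ − 37)²/(2μ) = 7.840964.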